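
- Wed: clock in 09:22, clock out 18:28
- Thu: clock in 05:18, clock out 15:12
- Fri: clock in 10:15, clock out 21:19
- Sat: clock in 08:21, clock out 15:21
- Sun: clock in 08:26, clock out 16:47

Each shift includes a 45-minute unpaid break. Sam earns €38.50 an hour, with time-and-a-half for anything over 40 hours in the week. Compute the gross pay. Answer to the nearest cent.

Wed: 09:22–18:28 = 9 h 6 min; less 45 min break → 8 h 21 min
Thu: 05:18–15:12 = 9 h 54 min; less 45 min break → 9 h 9 min
Fri: 10:15–21:19 = 11 h 4 min; less 45 min break → 10 h 19 min
Sat: 08:21–15:21 = 7 h 0 min; less 45 min break → 6 h 15 min
Sun: 08:26–16:47 = 8 h 21 min; less 45 min break → 7 h 36 min
Total worked: 41 h 40 min = 2500 min.
Regular 40 h 0 min = 2400 min at €38.50/h; overtime 1 h 40 min = 100 min at €57.75/h.
Pay = (2400 × €38.50 + 100 × €57.75) ÷ 60 = €1636.25.

€1636.25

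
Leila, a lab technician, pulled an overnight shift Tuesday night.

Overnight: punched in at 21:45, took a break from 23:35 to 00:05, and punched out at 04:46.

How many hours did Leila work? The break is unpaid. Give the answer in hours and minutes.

Overnight: 21:45 → midnight = 2 h 15 min; midnight → 04:46 = 4 h 46 min; span 7 h 1 min; less 30 min break → 6 h 31 min

6 h 31 min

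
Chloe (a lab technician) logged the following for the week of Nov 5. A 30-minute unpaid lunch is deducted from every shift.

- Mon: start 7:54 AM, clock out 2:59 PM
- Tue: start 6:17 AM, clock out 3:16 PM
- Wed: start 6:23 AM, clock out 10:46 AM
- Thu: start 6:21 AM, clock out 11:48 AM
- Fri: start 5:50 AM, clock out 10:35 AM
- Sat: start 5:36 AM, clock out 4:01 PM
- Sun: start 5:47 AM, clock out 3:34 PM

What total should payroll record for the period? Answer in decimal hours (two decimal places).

47.35 hours

Mon: 7:54 AM–2:59 PM = 7 h 5 min; less 30 min break → 6 h 35 min
Tue: 6:17 AM–3:16 PM = 8 h 59 min; less 30 min break → 8 h 29 min
Wed: 6:23 AM–10:46 AM = 4 h 23 min; less 30 min break → 3 h 53 min
Thu: 6:21 AM–11:48 AM = 5 h 27 min; less 30 min break → 4 h 57 min
Fri: 5:50 AM–10:35 AM = 4 h 45 min; less 30 min break → 4 h 15 min
Sat: 5:36 AM–4:01 PM = 10 h 25 min; less 30 min break → 9 h 55 min
Sun: 5:47 AM–3:34 PM = 9 h 47 min; less 30 min break → 9 h 17 min
Total: 6 h 35 min + 8 h 29 min + 3 h 53 min + 4 h 57 min + 4 h 15 min + 9 h 55 min + 9 h 17 min = 47 h 21 min.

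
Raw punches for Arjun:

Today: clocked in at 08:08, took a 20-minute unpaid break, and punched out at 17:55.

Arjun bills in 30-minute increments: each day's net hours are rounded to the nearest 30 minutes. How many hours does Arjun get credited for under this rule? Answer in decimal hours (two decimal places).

Today: 08:08–17:55 = 9 h 47 min − 20 min = 9 h 27 min → rounds to 9 h 30 min

9.50 hours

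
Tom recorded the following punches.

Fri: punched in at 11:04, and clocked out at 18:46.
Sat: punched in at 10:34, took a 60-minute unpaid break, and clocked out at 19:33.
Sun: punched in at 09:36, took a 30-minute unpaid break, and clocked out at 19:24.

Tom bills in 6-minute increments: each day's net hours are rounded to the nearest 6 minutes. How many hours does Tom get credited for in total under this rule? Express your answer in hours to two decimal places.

25.00 hours

Fri: 11:04–18:46 = 7 h 42 min → rounds to 7 h 42 min
Sat: 10:34–19:33 = 8 h 59 min − 60 min = 7 h 59 min → rounds to 8 h 0 min
Sun: 09:36–19:24 = 9 h 48 min − 30 min = 9 h 18 min → rounds to 9 h 18 min
Total credited: 25 h 0 min.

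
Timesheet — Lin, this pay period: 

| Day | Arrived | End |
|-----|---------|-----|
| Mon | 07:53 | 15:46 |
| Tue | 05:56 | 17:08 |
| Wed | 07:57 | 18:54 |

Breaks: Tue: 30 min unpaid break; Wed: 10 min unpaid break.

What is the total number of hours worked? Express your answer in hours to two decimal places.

Mon: 07:53–15:46 = 7 h 53 min
Tue: 05:56–17:08 = 11 h 12 min; less 30 min break → 10 h 42 min
Wed: 07:57–18:54 = 10 h 57 min; less 10 min break → 10 h 47 min
Total: 7 h 53 min + 10 h 42 min + 10 h 47 min = 29 h 22 min.

29.37 hours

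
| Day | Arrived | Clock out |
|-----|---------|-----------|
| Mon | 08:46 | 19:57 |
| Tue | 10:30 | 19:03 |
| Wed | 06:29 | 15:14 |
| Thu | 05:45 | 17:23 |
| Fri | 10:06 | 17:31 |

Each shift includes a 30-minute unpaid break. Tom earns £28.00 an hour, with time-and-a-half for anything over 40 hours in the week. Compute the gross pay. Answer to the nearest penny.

Mon: 08:46–19:57 = 11 h 11 min; less 30 min break → 10 h 41 min
Tue: 10:30–19:03 = 8 h 33 min; less 30 min break → 8 h 3 min
Wed: 06:29–15:14 = 8 h 45 min; less 30 min break → 8 h 15 min
Thu: 05:45–17:23 = 11 h 38 min; less 30 min break → 11 h 8 min
Fri: 10:06–17:31 = 7 h 25 min; less 30 min break → 6 h 55 min
Total worked: 45 h 2 min = 2702 min.
Regular 40 h 0 min = 2400 min at £28.00/h; overtime 5 h 2 min = 302 min at £42.00/h.
Pay = (2400 × £28.00 + 302 × £42.00) ÷ 60 = £1331.40.

£1331.40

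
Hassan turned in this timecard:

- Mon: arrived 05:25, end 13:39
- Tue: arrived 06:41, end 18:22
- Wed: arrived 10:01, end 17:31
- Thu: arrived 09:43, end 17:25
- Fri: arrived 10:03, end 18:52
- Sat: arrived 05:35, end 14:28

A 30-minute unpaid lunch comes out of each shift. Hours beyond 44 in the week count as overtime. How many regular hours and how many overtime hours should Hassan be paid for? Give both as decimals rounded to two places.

Regular 44.00 hours, overtime 5.82 hours

Mon: 05:25–13:39 = 8 h 14 min; less 30 min break → 7 h 44 min
Tue: 06:41–18:22 = 11 h 41 min; less 30 min break → 11 h 11 min
Wed: 10:01–17:31 = 7 h 30 min; less 30 min break → 7 h 0 min
Thu: 09:43–17:25 = 7 h 42 min; less 30 min break → 7 h 12 min
Fri: 10:03–18:52 = 8 h 49 min; less 30 min break → 8 h 19 min
Sat: 05:35–14:28 = 8 h 53 min; less 30 min break → 8 h 23 min
Total worked: 49 h 49 min = 49.82 h.
Threshold 44 h → overtime 5 h 49 min, regular 44 h 0 min.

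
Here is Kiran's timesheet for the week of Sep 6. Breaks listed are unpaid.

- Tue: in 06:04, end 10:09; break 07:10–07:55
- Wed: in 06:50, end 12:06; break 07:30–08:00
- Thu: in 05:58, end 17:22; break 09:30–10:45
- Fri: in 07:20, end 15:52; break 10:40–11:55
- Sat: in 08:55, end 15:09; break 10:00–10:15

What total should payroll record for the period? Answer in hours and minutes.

31 h 31 min

Tue: 06:04–10:09 = 4 h 5 min; less 45 min break → 3 h 20 min
Wed: 06:50–12:06 = 5 h 16 min; less 30 min break → 4 h 46 min
Thu: 05:58–17:22 = 11 h 24 min; less 75 min break → 10 h 9 min
Fri: 07:20–15:52 = 8 h 32 min; less 75 min break → 7 h 17 min
Sat: 08:55–15:09 = 6 h 14 min; less 15 min break → 5 h 59 min
Total: 3 h 20 min + 4 h 46 min + 10 h 9 min + 7 h 17 min + 5 h 59 min = 31 h 31 min.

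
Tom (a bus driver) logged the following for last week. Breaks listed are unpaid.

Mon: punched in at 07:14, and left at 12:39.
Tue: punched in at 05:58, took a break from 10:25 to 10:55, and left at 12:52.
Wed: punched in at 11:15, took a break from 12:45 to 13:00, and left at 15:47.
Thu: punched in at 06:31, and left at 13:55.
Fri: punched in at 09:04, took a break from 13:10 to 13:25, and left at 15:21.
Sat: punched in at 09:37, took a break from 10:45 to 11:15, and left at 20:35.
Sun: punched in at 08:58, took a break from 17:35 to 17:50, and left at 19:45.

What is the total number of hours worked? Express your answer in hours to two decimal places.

Mon: 07:14–12:39 = 5 h 25 min
Tue: 05:58–12:52 = 6 h 54 min; less 30 min break → 6 h 24 min
Wed: 11:15–15:47 = 4 h 32 min; less 15 min break → 4 h 17 min
Thu: 06:31–13:55 = 7 h 24 min
Fri: 09:04–15:21 = 6 h 17 min; less 15 min break → 6 h 2 min
Sat: 09:37–20:35 = 10 h 58 min; less 30 min break → 10 h 28 min
Sun: 08:58–19:45 = 10 h 47 min; less 15 min break → 10 h 32 min
Total: 5 h 25 min + 6 h 24 min + 4 h 17 min + 7 h 24 min + 6 h 2 min + 10 h 28 min + 10 h 32 min = 50 h 32 min.

50.53 hours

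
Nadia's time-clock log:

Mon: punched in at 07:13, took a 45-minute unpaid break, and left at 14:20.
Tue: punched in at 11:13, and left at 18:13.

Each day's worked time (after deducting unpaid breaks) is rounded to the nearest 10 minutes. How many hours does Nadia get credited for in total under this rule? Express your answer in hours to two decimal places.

Mon: 07:13–14:20 = 7 h 7 min − 45 min = 6 h 22 min → rounds to 6 h 20 min
Tue: 11:13–18:13 = 7 h 0 min → rounds to 7 h 0 min
Total credited: 13 h 20 min.

13.33 hours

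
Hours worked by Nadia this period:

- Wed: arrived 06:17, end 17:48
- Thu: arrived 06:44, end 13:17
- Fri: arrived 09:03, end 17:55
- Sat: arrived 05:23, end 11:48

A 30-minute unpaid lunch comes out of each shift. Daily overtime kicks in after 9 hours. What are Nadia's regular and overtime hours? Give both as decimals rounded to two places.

Wed: 06:17–17:48 = 11 h 31 min; less 30 min break → 11 h 1 min
Thu: 06:44–13:17 = 6 h 33 min; less 30 min break → 6 h 3 min
Fri: 09:03–17:55 = 8 h 52 min; less 30 min break → 8 h 22 min
Sat: 05:23–11:48 = 6 h 25 min; less 30 min break → 5 h 55 min
Wed reg 9 h 0 min / OT 2 h 1 min; Thu reg 6 h 3 min / OT 0 h 0 min; Fri reg 8 h 22 min / OT 0 h 0 min; Sat reg 5 h 55 min / OT 0 h 0 min.
Totals: regular 29 h 20 min, overtime 2 h 1 min.

Regular 29.33 hours, overtime 2.02 hours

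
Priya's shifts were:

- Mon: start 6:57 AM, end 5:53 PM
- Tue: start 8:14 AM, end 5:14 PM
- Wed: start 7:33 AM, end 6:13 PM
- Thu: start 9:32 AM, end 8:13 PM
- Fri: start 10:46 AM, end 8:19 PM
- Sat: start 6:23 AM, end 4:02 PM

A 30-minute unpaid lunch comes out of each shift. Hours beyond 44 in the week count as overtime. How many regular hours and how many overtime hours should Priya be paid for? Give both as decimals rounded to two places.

Mon: 6:57 AM–5:53 PM = 10 h 56 min; less 30 min break → 10 h 26 min
Tue: 8:14 AM–5:14 PM = 9 h 0 min; less 30 min break → 8 h 30 min
Wed: 7:33 AM–6:13 PM = 10 h 40 min; less 30 min break → 10 h 10 min
Thu: 9:32 AM–8:13 PM = 10 h 41 min; less 30 min break → 10 h 11 min
Fri: 10:46 AM–8:19 PM = 9 h 33 min; less 30 min break → 9 h 3 min
Sat: 6:23 AM–4:02 PM = 9 h 39 min; less 30 min break → 9 h 9 min
Total worked: 57 h 29 min = 57.48 h.
Threshold 44 h → overtime 13 h 29 min, regular 44 h 0 min.

Regular 44.00 hours, overtime 13.48 hours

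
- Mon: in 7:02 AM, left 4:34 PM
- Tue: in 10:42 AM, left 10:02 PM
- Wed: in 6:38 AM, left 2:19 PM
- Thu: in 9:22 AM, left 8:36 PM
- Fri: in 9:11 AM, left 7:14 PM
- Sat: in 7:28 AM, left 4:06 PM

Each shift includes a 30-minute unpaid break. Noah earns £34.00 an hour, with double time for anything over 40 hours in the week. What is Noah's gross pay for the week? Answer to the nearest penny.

£2411.73

Mon: 7:02 AM–4:34 PM = 9 h 32 min; less 30 min break → 9 h 2 min
Tue: 10:42 AM–10:02 PM = 11 h 20 min; less 30 min break → 10 h 50 min
Wed: 6:38 AM–2:19 PM = 7 h 41 min; less 30 min break → 7 h 11 min
Thu: 9:22 AM–8:36 PM = 11 h 14 min; less 30 min break → 10 h 44 min
Fri: 9:11 AM–7:14 PM = 10 h 3 min; less 30 min break → 9 h 33 min
Sat: 7:28 AM–4:06 PM = 8 h 38 min; less 30 min break → 8 h 8 min
Total worked: 55 h 28 min = 3328 min.
Regular 40 h 0 min = 2400 min at £34.00/h; overtime 15 h 28 min = 928 min at £68.00/h.
Pay = (2400 × £34.00 + 928 × £68.00) ÷ 60 = £2411.73.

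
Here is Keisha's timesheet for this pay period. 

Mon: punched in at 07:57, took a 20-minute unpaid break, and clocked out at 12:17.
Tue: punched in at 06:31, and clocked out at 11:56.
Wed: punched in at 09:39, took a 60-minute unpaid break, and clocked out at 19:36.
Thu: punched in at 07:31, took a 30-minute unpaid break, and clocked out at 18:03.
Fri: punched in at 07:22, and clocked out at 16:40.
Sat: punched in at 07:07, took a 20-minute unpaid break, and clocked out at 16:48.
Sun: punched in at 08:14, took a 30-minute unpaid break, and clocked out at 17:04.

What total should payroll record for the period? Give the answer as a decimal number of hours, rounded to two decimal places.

Mon: 07:57–12:17 = 4 h 20 min; less 20 min break → 4 h 0 min
Tue: 06:31–11:56 = 5 h 25 min
Wed: 09:39–19:36 = 9 h 57 min; less 60 min break → 8 h 57 min
Thu: 07:31–18:03 = 10 h 32 min; less 30 min break → 10 h 2 min
Fri: 07:22–16:40 = 9 h 18 min
Sat: 07:07–16:48 = 9 h 41 min; less 20 min break → 9 h 21 min
Sun: 08:14–17:04 = 8 h 50 min; less 30 min break → 8 h 20 min
Total: 4 h 0 min + 5 h 25 min + 8 h 57 min + 10 h 2 min + 9 h 18 min + 9 h 21 min + 8 h 20 min = 55 h 23 min.

55.38 hours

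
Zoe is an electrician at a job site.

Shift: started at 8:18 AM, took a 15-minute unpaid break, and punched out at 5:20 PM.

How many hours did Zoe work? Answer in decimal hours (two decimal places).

Shift: 8:18 AM–5:20 PM = 9 h 2 min; less 15 min break → 8 h 47 min

8.78 hours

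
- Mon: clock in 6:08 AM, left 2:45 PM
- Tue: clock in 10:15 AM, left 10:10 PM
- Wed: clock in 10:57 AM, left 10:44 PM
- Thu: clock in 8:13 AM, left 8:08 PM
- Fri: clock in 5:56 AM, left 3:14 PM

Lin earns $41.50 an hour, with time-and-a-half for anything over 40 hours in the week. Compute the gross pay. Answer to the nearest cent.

$2502.45

Mon: 6:08 AM–2:45 PM = 8 h 37 min
Tue: 10:15 AM–10:10 PM = 11 h 55 min
Wed: 10:57 AM–10:44 PM = 11 h 47 min
Thu: 8:13 AM–8:08 PM = 11 h 55 min
Fri: 5:56 AM–3:14 PM = 9 h 18 min
Total worked: 53 h 32 min = 3212 min.
Regular 40 h 0 min = 2400 min at $41.50/h; overtime 13 h 32 min = 812 min at $62.25/h.
Pay = (2400 × $41.50 + 812 × $62.25) ÷ 60 = $2502.45.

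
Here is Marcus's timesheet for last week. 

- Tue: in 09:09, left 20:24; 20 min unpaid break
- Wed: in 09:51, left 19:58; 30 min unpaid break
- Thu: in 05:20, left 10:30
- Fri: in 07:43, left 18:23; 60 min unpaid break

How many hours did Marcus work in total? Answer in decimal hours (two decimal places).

Tue: 09:09–20:24 = 11 h 15 min; less 20 min break → 10 h 55 min
Wed: 09:51–19:58 = 10 h 7 min; less 30 min break → 9 h 37 min
Thu: 05:20–10:30 = 5 h 10 min
Fri: 07:43–18:23 = 10 h 40 min; less 60 min break → 9 h 40 min
Total: 10 h 55 min + 9 h 37 min + 5 h 10 min + 9 h 40 min = 35 h 22 min.

35.37 hours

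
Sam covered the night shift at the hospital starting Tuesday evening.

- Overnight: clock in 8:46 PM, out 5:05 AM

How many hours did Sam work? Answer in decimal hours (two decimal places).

8.32 hours

Overnight: 8:46 PM → midnight = 3 h 14 min; midnight → 5:05 AM = 5 h 5 min; span 8 h 19 min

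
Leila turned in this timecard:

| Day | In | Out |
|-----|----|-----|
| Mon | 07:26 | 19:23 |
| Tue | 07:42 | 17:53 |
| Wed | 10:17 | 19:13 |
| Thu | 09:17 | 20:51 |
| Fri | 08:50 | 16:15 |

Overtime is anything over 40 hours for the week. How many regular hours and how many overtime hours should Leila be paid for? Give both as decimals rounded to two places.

Mon: 07:26–19:23 = 11 h 57 min
Tue: 07:42–17:53 = 10 h 11 min
Wed: 10:17–19:13 = 8 h 56 min
Thu: 09:17–20:51 = 11 h 34 min
Fri: 08:50–16:15 = 7 h 25 min
Total worked: 50 h 3 min = 50.05 h.
Threshold 40 h → overtime 10 h 3 min, regular 40 h 0 min.

Regular 40.00 hours, overtime 10.05 hours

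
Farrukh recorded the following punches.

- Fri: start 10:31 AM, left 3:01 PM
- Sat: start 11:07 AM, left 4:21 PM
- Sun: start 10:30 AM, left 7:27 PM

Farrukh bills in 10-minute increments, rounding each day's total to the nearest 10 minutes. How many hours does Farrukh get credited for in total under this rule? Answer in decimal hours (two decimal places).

18.67 hours

Fri: 10:31 AM–3:01 PM = 4 h 30 min → rounds to 4 h 30 min
Sat: 11:07 AM–4:21 PM = 5 h 14 min → rounds to 5 h 10 min
Sun: 10:30 AM–7:27 PM = 8 h 57 min → rounds to 9 h 0 min
Total credited: 18 h 40 min.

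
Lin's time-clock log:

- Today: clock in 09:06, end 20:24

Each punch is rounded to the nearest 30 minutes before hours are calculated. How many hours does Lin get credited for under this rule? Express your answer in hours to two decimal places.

Today: in 09:06→09:00, out 20:24→20:30; 11 h 30 min

11.50 hours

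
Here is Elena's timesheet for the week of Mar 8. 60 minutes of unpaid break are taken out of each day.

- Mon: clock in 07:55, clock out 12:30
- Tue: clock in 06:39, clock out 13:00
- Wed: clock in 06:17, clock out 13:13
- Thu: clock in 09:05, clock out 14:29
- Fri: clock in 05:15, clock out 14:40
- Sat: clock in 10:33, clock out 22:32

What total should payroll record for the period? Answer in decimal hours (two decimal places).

Mon: 07:55–12:30 = 4 h 35 min; less 60 min break → 3 h 35 min
Tue: 06:39–13:00 = 6 h 21 min; less 60 min break → 5 h 21 min
Wed: 06:17–13:13 = 6 h 56 min; less 60 min break → 5 h 56 min
Thu: 09:05–14:29 = 5 h 24 min; less 60 min break → 4 h 24 min
Fri: 05:15–14:40 = 9 h 25 min; less 60 min break → 8 h 25 min
Sat: 10:33–22:32 = 11 h 59 min; less 60 min break → 10 h 59 min
Total: 3 h 35 min + 5 h 21 min + 5 h 56 min + 4 h 24 min + 8 h 25 min + 10 h 59 min = 38 h 40 min.

38.67 hours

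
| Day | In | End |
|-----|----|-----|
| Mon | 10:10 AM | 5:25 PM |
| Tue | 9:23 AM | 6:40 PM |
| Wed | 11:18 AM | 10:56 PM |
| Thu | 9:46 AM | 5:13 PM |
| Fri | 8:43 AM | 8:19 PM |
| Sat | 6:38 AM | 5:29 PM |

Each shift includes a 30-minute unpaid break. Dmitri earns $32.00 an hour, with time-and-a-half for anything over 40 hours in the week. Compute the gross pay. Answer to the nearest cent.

Mon: 10:10 AM–5:25 PM = 7 h 15 min; less 30 min break → 6 h 45 min
Tue: 9:23 AM–6:40 PM = 9 h 17 min; less 30 min break → 8 h 47 min
Wed: 11:18 AM–10:56 PM = 11 h 38 min; less 30 min break → 11 h 8 min
Thu: 9:46 AM–5:13 PM = 7 h 27 min; less 30 min break → 6 h 57 min
Fri: 8:43 AM–8:19 PM = 11 h 36 min; less 30 min break → 11 h 6 min
Sat: 6:38 AM–5:29 PM = 10 h 51 min; less 30 min break → 10 h 21 min
Total worked: 55 h 4 min = 3304 min.
Regular 40 h 0 min = 2400 min at $32.00/h; overtime 15 h 4 min = 904 min at $48.00/h.
Pay = (2400 × $32.00 + 904 × $48.00) ÷ 60 = $2003.20.

$2003.20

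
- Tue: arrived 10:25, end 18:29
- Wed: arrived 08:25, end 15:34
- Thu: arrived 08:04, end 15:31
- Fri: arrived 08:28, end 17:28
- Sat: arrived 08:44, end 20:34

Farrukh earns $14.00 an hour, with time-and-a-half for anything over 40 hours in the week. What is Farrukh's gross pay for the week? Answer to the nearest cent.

Tue: 10:25–18:29 = 8 h 4 min
Wed: 08:25–15:34 = 7 h 9 min
Thu: 08:04–15:31 = 7 h 27 min
Fri: 08:28–17:28 = 9 h 0 min
Sat: 08:44–20:34 = 11 h 50 min
Total worked: 43 h 30 min = 2610 min.
Regular 40 h 0 min = 2400 min at $14.00/h; overtime 3 h 30 min = 210 min at $21.00/h.
Pay = (2400 × $14.00 + 210 × $21.00) ÷ 60 = $633.50.

$633.50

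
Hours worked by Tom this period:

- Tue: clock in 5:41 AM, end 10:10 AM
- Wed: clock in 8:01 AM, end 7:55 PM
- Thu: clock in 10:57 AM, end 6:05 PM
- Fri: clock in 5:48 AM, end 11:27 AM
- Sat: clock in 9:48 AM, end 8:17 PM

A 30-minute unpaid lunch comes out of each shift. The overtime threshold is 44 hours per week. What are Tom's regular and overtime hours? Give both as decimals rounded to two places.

Regular 37.15 hours, overtime 0.00 hours

Tue: 5:41 AM–10:10 AM = 4 h 29 min; less 30 min break → 3 h 59 min
Wed: 8:01 AM–7:55 PM = 11 h 54 min; less 30 min break → 11 h 24 min
Thu: 10:57 AM–6:05 PM = 7 h 8 min; less 30 min break → 6 h 38 min
Fri: 5:48 AM–11:27 AM = 5 h 39 min; less 30 min break → 5 h 9 min
Sat: 9:48 AM–8:17 PM = 10 h 29 min; less 30 min break → 9 h 59 min
Total worked: 37 h 9 min = 37.15 h.
Threshold 44 h → overtime 0 h 0 min, regular 37 h 9 min.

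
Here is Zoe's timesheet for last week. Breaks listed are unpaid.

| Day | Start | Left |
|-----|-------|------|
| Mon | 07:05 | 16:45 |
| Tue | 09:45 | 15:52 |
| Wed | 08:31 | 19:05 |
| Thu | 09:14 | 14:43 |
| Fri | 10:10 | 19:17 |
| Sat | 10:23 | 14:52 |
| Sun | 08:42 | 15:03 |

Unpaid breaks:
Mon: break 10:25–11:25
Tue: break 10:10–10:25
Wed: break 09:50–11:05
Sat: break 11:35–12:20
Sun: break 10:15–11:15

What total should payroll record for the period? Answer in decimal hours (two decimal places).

Mon: 07:05–16:45 = 9 h 40 min; less 60 min break → 8 h 40 min
Tue: 09:45–15:52 = 6 h 7 min; less 15 min break → 5 h 52 min
Wed: 08:31–19:05 = 10 h 34 min; less 75 min break → 9 h 19 min
Thu: 09:14–14:43 = 5 h 29 min
Fri: 10:10–19:17 = 9 h 7 min
Sat: 10:23–14:52 = 4 h 29 min; less 45 min break → 3 h 44 min
Sun: 08:42–15:03 = 6 h 21 min; less 60 min break → 5 h 21 min
Total: 8 h 40 min + 5 h 52 min + 9 h 19 min + 5 h 29 min + 9 h 7 min + 3 h 44 min + 5 h 21 min = 47 h 32 min.

47.53 hours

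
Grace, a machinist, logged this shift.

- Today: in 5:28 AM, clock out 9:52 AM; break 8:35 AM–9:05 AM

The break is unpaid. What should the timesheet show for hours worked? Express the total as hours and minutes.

3 h 54 min

Today: 5:28 AM–9:52 AM = 4 h 24 min; less 30 min break → 3 h 54 min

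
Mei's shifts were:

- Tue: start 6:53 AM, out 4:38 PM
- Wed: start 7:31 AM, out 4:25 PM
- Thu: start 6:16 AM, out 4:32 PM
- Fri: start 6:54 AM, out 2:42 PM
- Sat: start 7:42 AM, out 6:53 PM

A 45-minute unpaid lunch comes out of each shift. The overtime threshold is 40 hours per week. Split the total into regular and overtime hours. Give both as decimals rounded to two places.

Regular 40.00 hours, overtime 4.15 hours

Tue: 6:53 AM–4:38 PM = 9 h 45 min; less 45 min break → 9 h 0 min
Wed: 7:31 AM–4:25 PM = 8 h 54 min; less 45 min break → 8 h 9 min
Thu: 6:16 AM–4:32 PM = 10 h 16 min; less 45 min break → 9 h 31 min
Fri: 6:54 AM–2:42 PM = 7 h 48 min; less 45 min break → 7 h 3 min
Sat: 7:42 AM–6:53 PM = 11 h 11 min; less 45 min break → 10 h 26 min
Total worked: 44 h 9 min = 44.15 h.
Threshold 40 h → overtime 4 h 9 min, regular 40 h 0 min.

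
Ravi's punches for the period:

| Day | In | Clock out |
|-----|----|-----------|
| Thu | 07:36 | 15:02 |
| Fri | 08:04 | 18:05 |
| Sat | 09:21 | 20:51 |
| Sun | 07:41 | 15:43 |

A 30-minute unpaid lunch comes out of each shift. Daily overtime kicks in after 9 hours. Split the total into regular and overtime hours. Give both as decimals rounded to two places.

Regular 32.47 hours, overtime 2.52 hours

Thu: 07:36–15:02 = 7 h 26 min; less 30 min break → 6 h 56 min
Fri: 08:04–18:05 = 10 h 1 min; less 30 min break → 9 h 31 min
Sat: 09:21–20:51 = 11 h 30 min; less 30 min break → 11 h 0 min
Sun: 07:41–15:43 = 8 h 2 min; less 30 min break → 7 h 32 min
Thu reg 6 h 56 min / OT 0 h 0 min; Fri reg 9 h 0 min / OT 0 h 31 min; Sat reg 9 h 0 min / OT 2 h 0 min; Sun reg 7 h 32 min / OT 0 h 0 min.
Totals: regular 32 h 28 min, overtime 2 h 31 min.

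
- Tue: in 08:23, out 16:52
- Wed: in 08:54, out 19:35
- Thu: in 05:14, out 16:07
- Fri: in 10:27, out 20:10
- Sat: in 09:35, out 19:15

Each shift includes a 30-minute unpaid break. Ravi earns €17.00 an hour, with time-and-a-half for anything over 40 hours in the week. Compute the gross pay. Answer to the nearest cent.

€856.80

Tue: 08:23–16:52 = 8 h 29 min; less 30 min break → 7 h 59 min
Wed: 08:54–19:35 = 10 h 41 min; less 30 min break → 10 h 11 min
Thu: 05:14–16:07 = 10 h 53 min; less 30 min break → 10 h 23 min
Fri: 10:27–20:10 = 9 h 43 min; less 30 min break → 9 h 13 min
Sat: 09:35–19:15 = 9 h 40 min; less 30 min break → 9 h 10 min
Total worked: 46 h 56 min = 2816 min.
Regular 40 h 0 min = 2400 min at €17.00/h; overtime 6 h 56 min = 416 min at €25.50/h.
Pay = (2400 × €17.00 + 416 × €25.50) ÷ 60 = €856.80.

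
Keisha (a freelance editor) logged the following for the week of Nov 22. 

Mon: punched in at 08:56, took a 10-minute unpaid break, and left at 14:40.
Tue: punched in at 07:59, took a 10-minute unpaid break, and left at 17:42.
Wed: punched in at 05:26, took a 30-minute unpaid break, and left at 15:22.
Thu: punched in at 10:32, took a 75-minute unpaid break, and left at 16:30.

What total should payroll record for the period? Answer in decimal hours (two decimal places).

Mon: 08:56–14:40 = 5 h 44 min; less 10 min break → 5 h 34 min
Tue: 07:59–17:42 = 9 h 43 min; less 10 min break → 9 h 33 min
Wed: 05:26–15:22 = 9 h 56 min; less 30 min break → 9 h 26 min
Thu: 10:32–16:30 = 5 h 58 min; less 75 min break → 4 h 43 min
Total: 5 h 34 min + 9 h 33 min + 9 h 26 min + 4 h 43 min = 29 h 16 min.

29.27 hours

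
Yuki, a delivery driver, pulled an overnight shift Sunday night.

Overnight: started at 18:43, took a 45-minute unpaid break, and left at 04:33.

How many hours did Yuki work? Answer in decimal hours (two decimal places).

Overnight: 18:43 → midnight = 5 h 17 min; midnight → 04:33 = 4 h 33 min; span 9 h 50 min; less 45 min break → 9 h 5 min

9.08 hours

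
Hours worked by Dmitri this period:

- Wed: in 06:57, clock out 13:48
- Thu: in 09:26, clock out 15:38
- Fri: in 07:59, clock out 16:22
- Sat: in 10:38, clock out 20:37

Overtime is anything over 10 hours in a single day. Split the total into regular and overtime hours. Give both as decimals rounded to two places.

Wed: 06:57–13:48 = 6 h 51 min
Thu: 09:26–15:38 = 6 h 12 min
Fri: 07:59–16:22 = 8 h 23 min
Sat: 10:38–20:37 = 9 h 59 min
Wed reg 6 h 51 min / OT 0 h 0 min; Thu reg 6 h 12 min / OT 0 h 0 min; Fri reg 8 h 23 min / OT 0 h 0 min; Sat reg 9 h 59 min / OT 0 h 0 min.
Totals: regular 31 h 25 min, overtime 0 h 0 min.

Regular 31.42 hours, overtime 0.00 hours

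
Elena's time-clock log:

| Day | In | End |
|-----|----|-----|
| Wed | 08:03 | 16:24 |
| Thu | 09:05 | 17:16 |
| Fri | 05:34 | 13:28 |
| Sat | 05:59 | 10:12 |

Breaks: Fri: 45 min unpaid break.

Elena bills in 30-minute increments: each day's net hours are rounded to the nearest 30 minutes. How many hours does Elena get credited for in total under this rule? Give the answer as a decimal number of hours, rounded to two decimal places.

Wed: 08:03–16:24 = 8 h 21 min → rounds to 8 h 30 min
Thu: 09:05–17:16 = 8 h 11 min → rounds to 8 h 0 min
Fri: 05:34–13:28 = 7 h 54 min − 45 min = 7 h 9 min → rounds to 7 h 0 min
Sat: 05:59–10:12 = 4 h 13 min → rounds to 4 h 0 min
Total credited: 27 h 30 min.

27.50 hours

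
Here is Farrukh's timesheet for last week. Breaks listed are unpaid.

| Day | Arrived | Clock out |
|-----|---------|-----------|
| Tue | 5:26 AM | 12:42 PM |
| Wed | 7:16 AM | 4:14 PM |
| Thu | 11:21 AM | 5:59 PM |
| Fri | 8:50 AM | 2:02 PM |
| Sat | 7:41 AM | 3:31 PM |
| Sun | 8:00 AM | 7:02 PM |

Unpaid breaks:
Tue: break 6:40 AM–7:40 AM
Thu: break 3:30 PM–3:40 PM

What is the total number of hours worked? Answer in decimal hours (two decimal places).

Tue: 5:26 AM–12:42 PM = 7 h 16 min; less 60 min break → 6 h 16 min
Wed: 7:16 AM–4:14 PM = 8 h 58 min
Thu: 11:21 AM–5:59 PM = 6 h 38 min; less 10 min break → 6 h 28 min
Fri: 8:50 AM–2:02 PM = 5 h 12 min
Sat: 7:41 AM–3:31 PM = 7 h 50 min
Sun: 8:00 AM–7:02 PM = 11 h 2 min
Total: 6 h 16 min + 8 h 58 min + 6 h 28 min + 5 h 12 min + 7 h 50 min + 11 h 2 min = 45 h 46 min.

45.77 hours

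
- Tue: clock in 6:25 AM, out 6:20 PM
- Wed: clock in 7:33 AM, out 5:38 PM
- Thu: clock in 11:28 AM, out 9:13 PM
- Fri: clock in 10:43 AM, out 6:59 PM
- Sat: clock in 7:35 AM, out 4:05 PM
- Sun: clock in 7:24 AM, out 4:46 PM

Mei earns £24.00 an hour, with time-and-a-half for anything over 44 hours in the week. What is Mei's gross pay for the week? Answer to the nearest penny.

Tue: 6:25 AM–6:20 PM = 11 h 55 min
Wed: 7:33 AM–5:38 PM = 10 h 5 min
Thu: 11:28 AM–9:13 PM = 9 h 45 min
Fri: 10:43 AM–6:59 PM = 8 h 16 min
Sat: 7:35 AM–4:05 PM = 8 h 30 min
Sun: 7:24 AM–4:46 PM = 9 h 22 min
Total worked: 57 h 53 min = 3473 min.
Regular 44 h 0 min = 2640 min at £24.00/h; overtime 13 h 53 min = 833 min at £36.00/h.
Pay = (2640 × £24.00 + 833 × £36.00) ÷ 60 = £1555.80.

£1555.80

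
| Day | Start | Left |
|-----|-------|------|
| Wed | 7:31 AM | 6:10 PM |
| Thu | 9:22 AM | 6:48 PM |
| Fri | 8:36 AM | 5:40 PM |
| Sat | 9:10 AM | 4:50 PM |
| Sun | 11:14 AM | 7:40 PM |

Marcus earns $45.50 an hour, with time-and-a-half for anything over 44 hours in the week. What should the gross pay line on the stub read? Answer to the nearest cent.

Wed: 7:31 AM–6:10 PM = 10 h 39 min
Thu: 9:22 AM–6:48 PM = 9 h 26 min
Fri: 8:36 AM–5:40 PM = 9 h 4 min
Sat: 9:10 AM–4:50 PM = 7 h 40 min
Sun: 11:14 AM–7:40 PM = 8 h 26 min
Total worked: 45 h 15 min = 2715 min.
Regular 44 h 0 min = 2640 min at $45.50/h; overtime 1 h 15 min = 75 min at $68.25/h.
Pay = (2640 × $45.50 + 75 × $68.25) ÷ 60 = $2087.31.

$2087.31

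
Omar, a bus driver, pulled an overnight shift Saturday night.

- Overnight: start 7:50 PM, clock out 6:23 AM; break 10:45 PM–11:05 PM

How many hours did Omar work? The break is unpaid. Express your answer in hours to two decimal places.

Overnight: 7:50 PM → midnight = 4 h 10 min; midnight → 6:23 AM = 6 h 23 min; span 10 h 33 min; less 20 min break → 10 h 13 min

10.22 hours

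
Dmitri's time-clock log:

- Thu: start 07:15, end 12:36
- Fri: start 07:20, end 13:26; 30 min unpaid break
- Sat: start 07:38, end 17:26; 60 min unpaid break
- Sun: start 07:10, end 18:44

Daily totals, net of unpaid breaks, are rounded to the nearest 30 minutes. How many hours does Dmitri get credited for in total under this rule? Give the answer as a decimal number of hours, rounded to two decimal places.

Thu: 07:15–12:36 = 5 h 21 min → rounds to 5 h 30 min
Fri: 07:20–13:26 = 6 h 6 min − 30 min = 5 h 36 min → rounds to 5 h 30 min
Sat: 07:38–17:26 = 9 h 48 min − 60 min = 8 h 48 min → rounds to 9 h 0 min
Sun: 07:10–18:44 = 11 h 34 min → rounds to 11 h 30 min
Total credited: 31 h 30 min.

31.50 hours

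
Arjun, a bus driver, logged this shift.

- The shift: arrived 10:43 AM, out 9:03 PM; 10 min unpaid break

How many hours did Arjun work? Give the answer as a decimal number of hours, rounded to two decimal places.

The shift: 10:43 AM–9:03 PM = 10 h 20 min; less 10 min break → 10 h 10 min

10.17 hours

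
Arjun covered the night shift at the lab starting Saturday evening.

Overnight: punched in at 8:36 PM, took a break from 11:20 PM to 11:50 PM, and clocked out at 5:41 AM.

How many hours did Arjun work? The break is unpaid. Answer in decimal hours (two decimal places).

Overnight: 8:36 PM → midnight = 3 h 24 min; midnight → 5:41 AM = 5 h 41 min; span 9 h 5 min; less 30 min break → 8 h 35 min

8.58 hours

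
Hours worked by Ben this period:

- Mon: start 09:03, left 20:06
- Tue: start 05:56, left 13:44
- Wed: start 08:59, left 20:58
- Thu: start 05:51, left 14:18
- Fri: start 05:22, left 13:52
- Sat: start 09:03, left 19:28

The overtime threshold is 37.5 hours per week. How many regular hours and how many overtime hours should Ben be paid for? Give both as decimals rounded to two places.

Regular 37.50 hours, overtime 20.70 hours

Mon: 09:03–20:06 = 11 h 3 min
Tue: 05:56–13:44 = 7 h 48 min
Wed: 08:59–20:58 = 11 h 59 min
Thu: 05:51–14:18 = 8 h 27 min
Fri: 05:22–13:52 = 8 h 30 min
Sat: 09:03–19:28 = 10 h 25 min
Total worked: 58 h 12 min = 58.20 h.
Threshold 37.5 h → overtime 20 h 42 min, regular 37 h 30 min.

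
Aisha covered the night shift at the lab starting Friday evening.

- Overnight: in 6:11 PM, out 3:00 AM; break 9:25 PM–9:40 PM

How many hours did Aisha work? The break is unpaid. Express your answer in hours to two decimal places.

Overnight: 6:11 PM → midnight = 5 h 49 min; midnight → 3:00 AM = 3 h 0 min; span 8 h 49 min; less 15 min break → 8 h 34 min

8.57 hours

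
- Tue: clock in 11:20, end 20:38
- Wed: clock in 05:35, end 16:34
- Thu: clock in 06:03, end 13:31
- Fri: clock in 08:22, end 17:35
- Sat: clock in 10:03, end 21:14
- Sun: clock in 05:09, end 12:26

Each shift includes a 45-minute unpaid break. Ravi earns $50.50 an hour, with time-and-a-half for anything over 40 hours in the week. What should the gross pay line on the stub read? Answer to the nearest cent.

Tue: 11:20–20:38 = 9 h 18 min; less 45 min break → 8 h 33 min
Wed: 05:35–16:34 = 10 h 59 min; less 45 min break → 10 h 14 min
Thu: 06:03–13:31 = 7 h 28 min; less 45 min break → 6 h 43 min
Fri: 08:22–17:35 = 9 h 13 min; less 45 min break → 8 h 28 min
Sat: 10:03–21:14 = 11 h 11 min; less 45 min break → 10 h 26 min
Sun: 05:09–12:26 = 7 h 17 min; less 45 min break → 6 h 32 min
Total worked: 50 h 56 min = 3056 min.
Regular 40 h 0 min = 2400 min at $50.50/h; overtime 10 h 56 min = 656 min at $75.75/h.
Pay = (2400 × $50.50 + 656 × $75.75) ÷ 60 = $2848.20.

$2848.20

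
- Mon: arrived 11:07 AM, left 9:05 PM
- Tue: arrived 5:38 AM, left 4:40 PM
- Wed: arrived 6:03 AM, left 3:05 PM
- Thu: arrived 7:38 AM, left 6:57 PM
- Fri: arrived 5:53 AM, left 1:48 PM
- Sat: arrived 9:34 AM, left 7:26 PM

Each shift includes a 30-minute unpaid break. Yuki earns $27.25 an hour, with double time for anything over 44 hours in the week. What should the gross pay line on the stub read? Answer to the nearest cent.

$1860.27

Mon: 11:07 AM–9:05 PM = 9 h 58 min; less 30 min break → 9 h 28 min
Tue: 5:38 AM–4:40 PM = 11 h 2 min; less 30 min break → 10 h 32 min
Wed: 6:03 AM–3:05 PM = 9 h 2 min; less 30 min break → 8 h 32 min
Thu: 7:38 AM–6:57 PM = 11 h 19 min; less 30 min break → 10 h 49 min
Fri: 5:53 AM–1:48 PM = 7 h 55 min; less 30 min break → 7 h 25 min
Sat: 9:34 AM–7:26 PM = 9 h 52 min; less 30 min break → 9 h 22 min
Total worked: 56 h 8 min = 3368 min.
Regular 44 h 0 min = 2640 min at $27.25/h; overtime 12 h 8 min = 728 min at $54.50/h.
Pay = (2640 × $27.25 + 728 × $54.50) ÷ 60 = $1860.27.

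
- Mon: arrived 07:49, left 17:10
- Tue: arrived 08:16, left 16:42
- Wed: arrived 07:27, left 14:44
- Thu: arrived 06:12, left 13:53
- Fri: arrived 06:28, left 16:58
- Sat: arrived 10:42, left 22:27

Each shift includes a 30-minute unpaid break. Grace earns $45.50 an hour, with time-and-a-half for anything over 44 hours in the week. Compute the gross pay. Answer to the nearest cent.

Mon: 07:49–17:10 = 9 h 21 min; less 30 min break → 8 h 51 min
Tue: 08:16–16:42 = 8 h 26 min; less 30 min break → 7 h 56 min
Wed: 07:27–14:44 = 7 h 17 min; less 30 min break → 6 h 47 min
Thu: 06:12–13:53 = 7 h 41 min; less 30 min break → 7 h 11 min
Fri: 06:28–16:58 = 10 h 30 min; less 30 min break → 10 h 0 min
Sat: 10:42–22:27 = 11 h 45 min; less 30 min break → 11 h 15 min
Total worked: 52 h 0 min = 3120 min.
Regular 44 h 0 min = 2640 min at $45.50/h; overtime 8 h 0 min = 480 min at $68.25/h.
Pay = (2640 × $45.50 + 480 × $68.25) ÷ 60 = $2548.00.

$2548.00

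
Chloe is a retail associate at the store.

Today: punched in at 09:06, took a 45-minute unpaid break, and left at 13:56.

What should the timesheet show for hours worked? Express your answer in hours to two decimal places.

4.08 hours

Today: 09:06–13:56 = 4 h 50 min; less 45 min break → 4 h 5 min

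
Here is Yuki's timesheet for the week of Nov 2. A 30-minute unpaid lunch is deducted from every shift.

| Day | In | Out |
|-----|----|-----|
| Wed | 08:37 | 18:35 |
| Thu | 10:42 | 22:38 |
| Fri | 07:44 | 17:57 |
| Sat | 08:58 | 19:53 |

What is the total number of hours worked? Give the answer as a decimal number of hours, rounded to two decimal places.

Wed: 08:37–18:35 = 9 h 58 min; less 30 min break → 9 h 28 min
Thu: 10:42–22:38 = 11 h 56 min; less 30 min break → 11 h 26 min
Fri: 07:44–17:57 = 10 h 13 min; less 30 min break → 9 h 43 min
Sat: 08:58–19:53 = 10 h 55 min; less 30 min break → 10 h 25 min
Total: 9 h 28 min + 11 h 26 min + 9 h 43 min + 10 h 25 min = 41 h 2 min.

41.03 hours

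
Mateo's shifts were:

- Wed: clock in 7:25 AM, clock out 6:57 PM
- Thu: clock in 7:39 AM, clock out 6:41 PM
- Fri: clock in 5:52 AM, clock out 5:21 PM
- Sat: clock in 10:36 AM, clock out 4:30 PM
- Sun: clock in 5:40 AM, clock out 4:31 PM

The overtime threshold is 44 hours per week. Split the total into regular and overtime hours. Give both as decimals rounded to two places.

Wed: 7:25 AM–6:57 PM = 11 h 32 min
Thu: 7:39 AM–6:41 PM = 11 h 2 min
Fri: 5:52 AM–5:21 PM = 11 h 29 min
Sat: 10:36 AM–4:30 PM = 5 h 54 min
Sun: 5:40 AM–4:31 PM = 10 h 51 min
Total worked: 50 h 48 min = 50.80 h.
Threshold 44 h → overtime 6 h 48 min, regular 44 h 0 min.

Regular 44.00 hours, overtime 6.80 hours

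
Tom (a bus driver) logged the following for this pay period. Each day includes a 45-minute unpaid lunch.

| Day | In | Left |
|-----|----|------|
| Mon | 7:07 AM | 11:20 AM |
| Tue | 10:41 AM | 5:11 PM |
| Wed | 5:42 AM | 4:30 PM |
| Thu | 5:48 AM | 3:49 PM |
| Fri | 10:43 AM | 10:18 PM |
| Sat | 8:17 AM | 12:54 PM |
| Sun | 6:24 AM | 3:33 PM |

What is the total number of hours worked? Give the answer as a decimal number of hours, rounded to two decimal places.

51.63 hours

Mon: 7:07 AM–11:20 AM = 4 h 13 min; less 45 min break → 3 h 28 min
Tue: 10:41 AM–5:11 PM = 6 h 30 min; less 45 min break → 5 h 45 min
Wed: 5:42 AM–4:30 PM = 10 h 48 min; less 45 min break → 10 h 3 min
Thu: 5:48 AM–3:49 PM = 10 h 1 min; less 45 min break → 9 h 16 min
Fri: 10:43 AM–10:18 PM = 11 h 35 min; less 45 min break → 10 h 50 min
Sat: 8:17 AM–12:54 PM = 4 h 37 min; less 45 min break → 3 h 52 min
Sun: 6:24 AM–3:33 PM = 9 h 9 min; less 45 min break → 8 h 24 min
Total: 3 h 28 min + 5 h 45 min + 10 h 3 min + 9 h 16 min + 10 h 50 min + 3 h 52 min + 8 h 24 min = 51 h 38 min.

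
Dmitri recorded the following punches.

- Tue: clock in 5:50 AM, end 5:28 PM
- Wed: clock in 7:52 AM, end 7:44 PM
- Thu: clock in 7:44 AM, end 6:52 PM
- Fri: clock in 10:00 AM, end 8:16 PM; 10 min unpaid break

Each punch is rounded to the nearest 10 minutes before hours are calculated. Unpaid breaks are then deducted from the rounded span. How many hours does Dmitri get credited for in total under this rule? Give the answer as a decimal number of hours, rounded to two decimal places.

Tue: in 5:50 AM→5:50 AM, out 5:28 PM→5:30 PM; 11 h 40 min
Wed: in 7:52 AM→7:50 AM, out 7:44 PM→7:40 PM; 11 h 50 min
Thu: in 7:44 AM→7:40 AM, out 6:52 PM→6:50 PM; 11 h 10 min
Fri: in 10:00 AM→10:00 AM, out 8:16 PM→8:20 PM; 10 h 20 min − 10 min = 10 h 10 min
Total credited: 44 h 50 min.

44.83 hours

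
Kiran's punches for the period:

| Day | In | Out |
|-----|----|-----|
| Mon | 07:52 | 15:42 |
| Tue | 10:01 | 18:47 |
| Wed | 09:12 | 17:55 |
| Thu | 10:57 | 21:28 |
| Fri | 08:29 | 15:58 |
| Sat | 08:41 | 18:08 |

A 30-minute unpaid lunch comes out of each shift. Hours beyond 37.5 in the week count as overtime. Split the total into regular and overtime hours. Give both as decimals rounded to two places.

Mon: 07:52–15:42 = 7 h 50 min; less 30 min break → 7 h 20 min
Tue: 10:01–18:47 = 8 h 46 min; less 30 min break → 8 h 16 min
Wed: 09:12–17:55 = 8 h 43 min; less 30 min break → 8 h 13 min
Thu: 10:57–21:28 = 10 h 31 min; less 30 min break → 10 h 1 min
Fri: 08:29–15:58 = 7 h 29 min; less 30 min break → 6 h 59 min
Sat: 08:41–18:08 = 9 h 27 min; less 30 min break → 8 h 57 min
Total worked: 49 h 46 min = 49.77 h.
Threshold 37.5 h → overtime 12 h 16 min, regular 37 h 30 min.

Regular 37.50 hours, overtime 12.27 hours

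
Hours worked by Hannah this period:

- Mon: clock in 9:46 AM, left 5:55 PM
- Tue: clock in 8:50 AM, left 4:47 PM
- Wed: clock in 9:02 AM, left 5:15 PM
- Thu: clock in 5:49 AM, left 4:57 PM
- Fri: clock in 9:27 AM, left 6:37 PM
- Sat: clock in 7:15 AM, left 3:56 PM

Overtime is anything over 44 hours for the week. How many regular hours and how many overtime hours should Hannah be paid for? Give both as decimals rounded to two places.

Regular 44.00 hours, overtime 9.30 hours

Mon: 9:46 AM–5:55 PM = 8 h 9 min
Tue: 8:50 AM–4:47 PM = 7 h 57 min
Wed: 9:02 AM–5:15 PM = 8 h 13 min
Thu: 5:49 AM–4:57 PM = 11 h 8 min
Fri: 9:27 AM–6:37 PM = 9 h 10 min
Sat: 7:15 AM–3:56 PM = 8 h 41 min
Total worked: 53 h 18 min = 53.30 h.
Threshold 44 h → overtime 9 h 18 min, regular 44 h 0 min.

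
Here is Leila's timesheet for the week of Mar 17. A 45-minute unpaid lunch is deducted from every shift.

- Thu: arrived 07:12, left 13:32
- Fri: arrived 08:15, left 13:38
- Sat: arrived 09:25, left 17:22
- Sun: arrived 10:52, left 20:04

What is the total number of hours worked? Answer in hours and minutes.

25 h 52 min

Thu: 07:12–13:32 = 6 h 20 min; less 45 min break → 5 h 35 min
Fri: 08:15–13:38 = 5 h 23 min; less 45 min break → 4 h 38 min
Sat: 09:25–17:22 = 7 h 57 min; less 45 min break → 7 h 12 min
Sun: 10:52–20:04 = 9 h 12 min; less 45 min break → 8 h 27 min
Total: 5 h 35 min + 4 h 38 min + 7 h 12 min + 8 h 27 min = 25 h 52 min.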